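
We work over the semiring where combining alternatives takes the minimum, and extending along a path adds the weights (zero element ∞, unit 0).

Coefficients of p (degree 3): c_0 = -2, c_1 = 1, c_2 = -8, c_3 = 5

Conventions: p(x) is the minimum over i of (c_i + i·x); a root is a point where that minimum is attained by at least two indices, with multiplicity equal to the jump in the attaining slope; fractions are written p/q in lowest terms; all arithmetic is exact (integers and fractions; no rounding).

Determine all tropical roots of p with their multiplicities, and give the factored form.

hull edge (i=0, c=-2) to (i=2, c=-8): slope -3, span 2
hull edge (i=2, c=-8) to (i=3, c=5): slope 13, span 1
Factored form: p(x) = 5 ⊗ (x ⊕ (-13)) ⊗ (x ⊕ 3) ⊗ (x ⊕ 3)
Answer: roots = -13 (mult 1), 3 (mult 2)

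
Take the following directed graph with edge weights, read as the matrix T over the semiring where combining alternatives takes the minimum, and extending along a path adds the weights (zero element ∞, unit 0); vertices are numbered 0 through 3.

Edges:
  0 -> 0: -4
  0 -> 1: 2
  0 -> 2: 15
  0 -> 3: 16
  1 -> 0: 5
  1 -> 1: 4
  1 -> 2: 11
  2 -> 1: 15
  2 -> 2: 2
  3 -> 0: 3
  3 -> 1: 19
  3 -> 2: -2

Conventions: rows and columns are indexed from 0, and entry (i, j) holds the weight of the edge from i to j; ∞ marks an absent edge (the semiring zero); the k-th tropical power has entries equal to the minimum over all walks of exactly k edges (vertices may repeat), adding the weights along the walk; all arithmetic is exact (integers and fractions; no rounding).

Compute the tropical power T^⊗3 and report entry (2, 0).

T^⊗2:
  [-8, -2, 11, 12]
  [1, 7, 13, 21]
  [20, 17, 4, ∞]
  [-1, 5, 0, 19]
T^⊗3:
  [-12, -6, 7, 8]
  [-3, 3, 15, 17]
  [16, 19, 6, 36]
  [-5, 1, 2, 15]
Key observation: the optimum is the walk 2->1->0->0, with weight 15 + 5 + (-4) = 16.
Optimal value attained by: walk 2->1->0->0.
Answer: (T^⊗3)[2][0] = 16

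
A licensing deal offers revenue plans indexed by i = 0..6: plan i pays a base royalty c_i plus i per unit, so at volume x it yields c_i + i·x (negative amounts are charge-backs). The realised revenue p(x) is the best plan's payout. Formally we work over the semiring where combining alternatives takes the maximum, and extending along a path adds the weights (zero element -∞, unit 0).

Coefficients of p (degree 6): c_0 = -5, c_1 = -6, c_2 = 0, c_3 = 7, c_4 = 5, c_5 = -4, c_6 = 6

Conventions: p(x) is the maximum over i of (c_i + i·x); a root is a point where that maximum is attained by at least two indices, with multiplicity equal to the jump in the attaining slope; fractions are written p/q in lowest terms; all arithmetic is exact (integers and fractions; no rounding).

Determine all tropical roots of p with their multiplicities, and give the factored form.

hull edge (i=0, c=-5) to (i=3, c=7): slope 4, span 3
hull edge (i=3, c=7) to (i=6, c=6): slope -1/3, span 3
Factored form: p(x) = 6 ⊗ (x ⊕ (-4)) ⊗ (x ⊕ (-4)) ⊗ (x ⊕ (-4)) ⊗ (x ⊕ 1/3) ⊗ (x ⊕ 1/3) ⊗ (x ⊕ 1/3)
Answer: roots = -4 (mult 3), 1/3 (mult 3)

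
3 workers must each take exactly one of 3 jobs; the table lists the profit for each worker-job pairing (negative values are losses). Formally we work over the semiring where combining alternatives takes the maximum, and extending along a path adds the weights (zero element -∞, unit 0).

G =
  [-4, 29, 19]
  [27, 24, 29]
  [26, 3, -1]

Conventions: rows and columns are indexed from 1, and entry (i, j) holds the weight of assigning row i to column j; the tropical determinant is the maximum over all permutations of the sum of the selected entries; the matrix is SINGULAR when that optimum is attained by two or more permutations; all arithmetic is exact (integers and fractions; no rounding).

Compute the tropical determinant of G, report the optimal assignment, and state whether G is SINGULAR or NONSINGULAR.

σ = (1, 2, 3): (-4) + 24 + (-1) = 19
σ = (1, 3, 2): (-4) + 29 + 3 = 28
σ = (2, 1, 3): 29 + 27 + (-1) = 55
σ = (2, 3, 1): 29 + 29 + 26 = 84
σ = (3, 1, 2): 19 + 27 + 3 = 49
σ = (3, 2, 1): 19 + 24 + 26 = 69
Optimal value attained by: σ = (2, 3, 1).
Answer: det⊕(G) = 84; verdict: NONSINGULAR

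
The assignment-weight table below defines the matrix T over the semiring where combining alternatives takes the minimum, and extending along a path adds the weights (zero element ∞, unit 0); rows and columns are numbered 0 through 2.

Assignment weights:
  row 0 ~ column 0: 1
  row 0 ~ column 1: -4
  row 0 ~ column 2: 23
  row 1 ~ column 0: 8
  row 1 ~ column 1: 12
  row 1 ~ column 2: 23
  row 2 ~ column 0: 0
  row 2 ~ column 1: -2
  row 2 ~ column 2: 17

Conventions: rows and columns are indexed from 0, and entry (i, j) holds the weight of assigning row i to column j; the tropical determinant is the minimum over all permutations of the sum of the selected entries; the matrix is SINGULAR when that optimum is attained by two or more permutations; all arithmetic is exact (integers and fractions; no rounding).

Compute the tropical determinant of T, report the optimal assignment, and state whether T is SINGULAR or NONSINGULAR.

σ = (0, 1, 2): 1 + 12 + 17 = 30
σ = (0, 2, 1): 1 + 23 + (-2) = 22
σ = (1, 0, 2): (-4) + 8 + 17 = 21
σ = (1, 2, 0): (-4) + 23 + 0 = 19
σ = (2, 0, 1): 23 + 8 + (-2) = 29
σ = (2, 1, 0): 23 + 12 + 0 = 35
Optimal value attained by: σ = (1, 2, 0).
Answer: det⊕(T) = 19; verdict: NONSINGULAR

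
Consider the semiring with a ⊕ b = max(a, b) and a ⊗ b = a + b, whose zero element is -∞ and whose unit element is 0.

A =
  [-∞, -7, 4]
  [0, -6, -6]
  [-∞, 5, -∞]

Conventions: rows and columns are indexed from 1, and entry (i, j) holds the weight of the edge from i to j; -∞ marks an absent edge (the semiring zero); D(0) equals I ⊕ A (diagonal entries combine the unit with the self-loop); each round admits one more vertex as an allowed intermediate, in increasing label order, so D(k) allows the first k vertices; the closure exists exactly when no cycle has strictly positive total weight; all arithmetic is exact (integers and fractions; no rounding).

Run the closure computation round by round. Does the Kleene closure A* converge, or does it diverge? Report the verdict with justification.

D(0):
  [0, -7, 4]
  [0, 0, -6]
  [-∞, 5, 0]
D(1):
  [0, -7, 4]
  [0, 0, 4]
  [-∞, 5, 0]
Detection: at round 2, diagonal entry (3, 3) turns strictly positive.
Key observation: the cycle 3->2->1->3 has total weight 5 + 0 + 4, which is strictly positive.
Answer: DIVERGES — positive cycle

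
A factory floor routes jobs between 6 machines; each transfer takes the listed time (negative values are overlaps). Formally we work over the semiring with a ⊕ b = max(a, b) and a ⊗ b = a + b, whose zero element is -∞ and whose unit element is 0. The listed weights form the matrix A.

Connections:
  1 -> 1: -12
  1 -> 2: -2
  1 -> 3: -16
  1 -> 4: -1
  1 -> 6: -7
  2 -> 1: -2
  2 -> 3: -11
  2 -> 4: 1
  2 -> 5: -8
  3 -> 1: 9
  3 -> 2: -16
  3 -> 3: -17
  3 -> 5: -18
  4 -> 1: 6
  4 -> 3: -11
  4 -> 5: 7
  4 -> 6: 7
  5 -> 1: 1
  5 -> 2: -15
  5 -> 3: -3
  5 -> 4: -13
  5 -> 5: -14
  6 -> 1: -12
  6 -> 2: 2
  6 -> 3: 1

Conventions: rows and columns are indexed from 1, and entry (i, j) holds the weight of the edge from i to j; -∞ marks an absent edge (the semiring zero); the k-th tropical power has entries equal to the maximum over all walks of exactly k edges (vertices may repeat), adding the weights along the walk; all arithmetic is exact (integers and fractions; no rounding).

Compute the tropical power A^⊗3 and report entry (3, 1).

A^⊗2:
  [5, -5, -6, -1, 6, 6]
  [7, -4, -10, -3, 8, 8]
  [-3, 7, -7, 8, -24, 2]
  [8, 9, 8, 5, -7, -1]
  [6, -1, -15, 0, -6, -6]
  [10, -14, -9, 3, -6, -19]
A^⊗3:
  [7, 8, 7, 4, 6, 6]
  [9, 10, 9, 6, 4, 4]
  [14, 4, 3, 8, 15, 15]
  [17, 6, 0, 10, 12, 12]
  [6, 4, -5, 5, 7, 7]
  [9, 8, -6, 9, 10, 10]
Key observation: the optimum is the walk 3->1->4->1, with weight 9 + (-1) + 6 = 14.
Optimal value attained by: walk 3->1->4->1.
Answer: (A^⊗3)[3][1] = 14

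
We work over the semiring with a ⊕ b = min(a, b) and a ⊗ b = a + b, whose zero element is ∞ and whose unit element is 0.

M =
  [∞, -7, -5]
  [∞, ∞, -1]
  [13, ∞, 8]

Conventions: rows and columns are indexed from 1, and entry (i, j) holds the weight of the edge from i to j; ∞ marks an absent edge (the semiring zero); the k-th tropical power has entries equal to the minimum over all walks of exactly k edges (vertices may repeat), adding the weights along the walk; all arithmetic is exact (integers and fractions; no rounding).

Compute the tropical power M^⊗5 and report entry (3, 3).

M^⊗2:
  [8, ∞, -8]
  [12, ∞, 7]
  [21, 6, 8]
M^⊗3:
  [5, 1, 0]
  [20, 5, 7]
  [21, 14, 5]
M^⊗4:
  [13, -2, 0]
  [20, 13, 4]
  [18, 14, 13]
M^⊗5:
  [13, 6, -3]
  [17, 13, 12]
  [26, 11, 13]
Key observation: the optimum is the walk 3->1->2->3->1->3, with weight 13 + (-7) + (-1) + 13 + (-5) = 13.
Optimal value attained by: walk 3->1->2->3->1->3.
Answer: (M^⊗5)[3][3] = 13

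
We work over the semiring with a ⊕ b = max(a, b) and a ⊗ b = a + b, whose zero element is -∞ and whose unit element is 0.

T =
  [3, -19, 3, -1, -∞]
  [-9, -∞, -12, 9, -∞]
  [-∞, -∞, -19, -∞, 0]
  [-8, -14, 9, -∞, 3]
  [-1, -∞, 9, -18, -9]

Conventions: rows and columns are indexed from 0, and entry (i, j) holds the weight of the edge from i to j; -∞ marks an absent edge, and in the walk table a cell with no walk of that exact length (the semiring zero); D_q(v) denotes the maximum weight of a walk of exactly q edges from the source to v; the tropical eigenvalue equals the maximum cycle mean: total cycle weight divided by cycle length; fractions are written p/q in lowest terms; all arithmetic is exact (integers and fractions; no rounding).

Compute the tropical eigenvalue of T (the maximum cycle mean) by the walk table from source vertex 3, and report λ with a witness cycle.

q=0: [-∞, -∞, -∞, 0, -∞]
q=1: [-8, -14, 9, -∞, 3]
q=2: [2, -27, 12, -5, 9]
q=3: [8, -17, 18, 1, 12]
q=4: [11, -11, 21, 7, 18]
q=5: [17, -7, 27, 10, 21]
Optimal cycle mean attained by: cycle 2->4->2, total 0 + 9, length 2.
Answer: λ = 9/2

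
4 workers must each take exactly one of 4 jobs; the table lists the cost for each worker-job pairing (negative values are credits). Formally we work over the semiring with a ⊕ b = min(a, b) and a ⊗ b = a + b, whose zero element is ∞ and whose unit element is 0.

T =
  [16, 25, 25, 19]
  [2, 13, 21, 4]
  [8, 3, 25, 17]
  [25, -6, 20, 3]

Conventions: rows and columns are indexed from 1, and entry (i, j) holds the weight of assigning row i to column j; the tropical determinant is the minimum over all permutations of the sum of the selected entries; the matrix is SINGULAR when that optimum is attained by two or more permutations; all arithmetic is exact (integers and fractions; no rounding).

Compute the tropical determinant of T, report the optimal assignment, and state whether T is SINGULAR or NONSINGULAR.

σ = (1, 2, 3, 4): 16 + 13 + 25 + 3 = 57
σ = (1, 2, 4, 3): 16 + 13 + 17 + 20 = 66
σ = (1, 3, 2, 4): 16 + 21 + 3 + 3 = 43
σ = (1, 3, 4, 2): 16 + 21 + 17 + (-6) = 48
σ = (1, 4, 2, 3): 16 + 4 + 3 + 20 = 43
σ = (1, 4, 3, 2): 16 + 4 + 25 + (-6) = 39
σ = (2, 1, 3, 4): 25 + 2 + 25 + 3 = 55
σ = (2, 1, 4, 3): 25 + 2 + 17 + 20 = 64
σ = (2, 3, 1, 4): 25 + 21 + 8 + 3 = 57
σ = (2, 3, 4, 1): 25 + 21 + 17 + 25 = 88
σ = (2, 4, 1, 3): 25 + 4 + 8 + 20 = 57
σ = (2, 4, 3, 1): 25 + 4 + 25 + 25 = 79
σ = (3, 1, 2, 4): 25 + 2 + 3 + 3 = 33
σ = (3, 1, 4, 2): 25 + 2 + 17 + (-6) = 38
σ = (3, 2, 1, 4): 25 + 13 + 8 + 3 = 49
σ = (3, 2, 4, 1): 25 + 13 + 17 + 25 = 80
σ = (3, 4, 1, 2): 25 + 4 + 8 + (-6) = 31
σ = (3, 4, 2, 1): 25 + 4 + 3 + 25 = 57
σ = (4, 1, 2, 3): 19 + 2 + 3 + 20 = 44
σ = (4, 1, 3, 2): 19 + 2 + 25 + (-6) = 40
σ = (4, 2, 1, 3): 19 + 13 + 8 + 20 = 60
σ = (4, 2, 3, 1): 19 + 13 + 25 + 25 = 82
σ = (4, 3, 1, 2): 19 + 21 + 8 + (-6) = 42
σ = (4, 3, 2, 1): 19 + 21 + 3 + 25 = 68
Optimal value attained by: σ = (3, 4, 1, 2).
Answer: det⊕(T) = 31; verdict: NONSINGULAR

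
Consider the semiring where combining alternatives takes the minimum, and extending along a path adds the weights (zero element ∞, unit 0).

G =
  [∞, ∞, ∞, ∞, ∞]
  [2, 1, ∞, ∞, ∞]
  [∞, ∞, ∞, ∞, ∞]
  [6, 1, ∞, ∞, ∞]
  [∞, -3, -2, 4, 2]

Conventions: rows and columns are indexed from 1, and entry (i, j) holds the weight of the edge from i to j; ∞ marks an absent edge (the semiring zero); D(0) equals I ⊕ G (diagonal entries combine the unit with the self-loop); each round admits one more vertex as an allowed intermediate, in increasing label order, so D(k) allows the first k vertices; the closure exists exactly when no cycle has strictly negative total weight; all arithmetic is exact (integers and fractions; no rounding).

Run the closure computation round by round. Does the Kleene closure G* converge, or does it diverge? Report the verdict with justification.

D(0):
  [0, ∞, ∞, ∞, ∞]
  [2, 0, ∞, ∞, ∞]
  [∞, ∞, 0, ∞, ∞]
  [6, 1, ∞, 0, ∞]
  [∞, -3, -2, 4, 0]
D(1):
  [0, ∞, ∞, ∞, ∞]
  [2, 0, ∞, ∞, ∞]
  [∞, ∞, 0, ∞, ∞]
  [6, 1, ∞, 0, ∞]
  [∞, -3, -2, 4, 0]
D(2):
  [0, ∞, ∞, ∞, ∞]
  [2, 0, ∞, ∞, ∞]
  [∞, ∞, 0, ∞, ∞]
  [3, 1, ∞, 0, ∞]
  [-1, -3, -2, 4, 0]
D(3):
  [0, ∞, ∞, ∞, ∞]
  [2, 0, ∞, ∞, ∞]
  [∞, ∞, 0, ∞, ∞]
  [3, 1, ∞, 0, ∞]
  [-1, -3, -2, 4, 0]
D(4):
  [0, ∞, ∞, ∞, ∞]
  [2, 0, ∞, ∞, ∞]
  [∞, ∞, 0, ∞, ∞]
  [3, 1, ∞, 0, ∞]
  [-1, -3, -2, 4, 0]
D(5):
  [0, ∞, ∞, ∞, ∞]
  [2, 0, ∞, ∞, ∞]
  [∞, ∞, 0, ∞, ∞]
  [3, 1, ∞, 0, ∞]
  [-1, -3, -2, 4, 0]
Key observation: every diagonal entry stays at the unit through all rounds, so no improving cycle exists.
Answer: CONVERGES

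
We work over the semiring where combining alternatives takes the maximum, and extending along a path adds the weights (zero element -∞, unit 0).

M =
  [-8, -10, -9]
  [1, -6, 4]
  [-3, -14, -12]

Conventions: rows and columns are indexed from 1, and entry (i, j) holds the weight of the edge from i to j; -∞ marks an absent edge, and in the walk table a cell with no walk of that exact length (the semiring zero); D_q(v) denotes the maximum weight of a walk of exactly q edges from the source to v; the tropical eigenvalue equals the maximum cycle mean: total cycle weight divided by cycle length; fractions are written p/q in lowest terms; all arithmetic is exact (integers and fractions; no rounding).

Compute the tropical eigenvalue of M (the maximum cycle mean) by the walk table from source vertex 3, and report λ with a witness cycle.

q=0: [-∞, -∞, 0]
q=1: [-3, -14, -12]
q=2: [-11, -13, -10]
q=3: [-12, -19, -9]
Optimal cycle mean attained by: cycle 1->2->3->1, total (-10) + 4 + (-3), length 3.
Answer: λ = -3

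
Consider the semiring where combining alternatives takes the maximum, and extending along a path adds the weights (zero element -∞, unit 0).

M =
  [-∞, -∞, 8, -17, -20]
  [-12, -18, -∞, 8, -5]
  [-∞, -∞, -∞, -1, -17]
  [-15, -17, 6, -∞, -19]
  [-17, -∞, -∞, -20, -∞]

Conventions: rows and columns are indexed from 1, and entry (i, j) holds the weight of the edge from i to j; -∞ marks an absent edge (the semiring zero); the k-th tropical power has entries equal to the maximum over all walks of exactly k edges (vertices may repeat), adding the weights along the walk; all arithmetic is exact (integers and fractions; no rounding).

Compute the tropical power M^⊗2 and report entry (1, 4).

M^⊗2:
  [-32, -34, -11, 7, -9]
  [-7, -9, 14, -10, -11]
  [-16, -18, 5, -37, -20]
  [-29, -35, -7, 5, -11]
  [-35, -37, -9, -34, -37]
Key observation: the optimum is the walk 1->3->4, with weight 8 + (-1) = 7.
Optimal value attained by: walk 1->3->4.
Answer: (M^⊗2)[1][4] = 7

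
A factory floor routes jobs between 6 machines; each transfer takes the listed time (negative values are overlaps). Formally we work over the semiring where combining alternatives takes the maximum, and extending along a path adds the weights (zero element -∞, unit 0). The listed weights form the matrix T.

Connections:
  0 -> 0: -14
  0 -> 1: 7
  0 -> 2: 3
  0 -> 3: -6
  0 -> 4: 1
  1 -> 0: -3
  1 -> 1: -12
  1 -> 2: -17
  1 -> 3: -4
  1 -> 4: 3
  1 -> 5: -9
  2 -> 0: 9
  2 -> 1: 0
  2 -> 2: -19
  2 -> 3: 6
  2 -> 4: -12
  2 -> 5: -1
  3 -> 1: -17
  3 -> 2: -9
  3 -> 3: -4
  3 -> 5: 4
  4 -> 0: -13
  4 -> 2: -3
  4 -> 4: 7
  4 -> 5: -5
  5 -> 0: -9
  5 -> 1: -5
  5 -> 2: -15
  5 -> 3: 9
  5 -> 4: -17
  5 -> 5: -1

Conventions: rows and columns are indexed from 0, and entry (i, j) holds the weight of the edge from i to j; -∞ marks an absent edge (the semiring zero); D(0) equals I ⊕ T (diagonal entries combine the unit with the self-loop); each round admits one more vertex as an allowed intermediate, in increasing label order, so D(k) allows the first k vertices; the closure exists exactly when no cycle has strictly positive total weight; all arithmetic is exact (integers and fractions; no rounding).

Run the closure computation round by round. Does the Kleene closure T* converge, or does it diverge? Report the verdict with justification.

Detection: at round 0, diagonal entry (4, 4) turns strictly positive.
Key observation: the cycle 4->4 has total weight 7, which is strictly positive.
Answer: DIVERGES — positive cycle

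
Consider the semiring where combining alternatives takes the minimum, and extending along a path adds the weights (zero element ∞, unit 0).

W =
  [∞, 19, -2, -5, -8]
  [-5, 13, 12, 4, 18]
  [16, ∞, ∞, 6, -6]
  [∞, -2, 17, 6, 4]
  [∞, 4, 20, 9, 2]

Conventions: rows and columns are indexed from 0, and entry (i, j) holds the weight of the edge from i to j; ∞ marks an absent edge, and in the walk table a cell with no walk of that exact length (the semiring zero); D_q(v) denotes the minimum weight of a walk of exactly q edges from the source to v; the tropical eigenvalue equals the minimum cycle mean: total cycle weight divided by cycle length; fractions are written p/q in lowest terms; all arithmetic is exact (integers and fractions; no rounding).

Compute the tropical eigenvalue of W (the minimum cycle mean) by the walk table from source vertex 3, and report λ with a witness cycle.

q=0: [∞, ∞, ∞, 0, ∞]
q=1: [∞, -2, 17, 6, 4]
q=2: [-7, 4, 10, 2, 6]
q=3: [-1, 0, -9, -12, -15]
q=4: [-5, -14, -3, -6, -15]
q=5: [-19, -11, -7, -10, -13]
Optimal cycle mean attained by: cycle 0->3->1->0, total (-5) + (-2) + (-5), length 3.
Answer: λ = -4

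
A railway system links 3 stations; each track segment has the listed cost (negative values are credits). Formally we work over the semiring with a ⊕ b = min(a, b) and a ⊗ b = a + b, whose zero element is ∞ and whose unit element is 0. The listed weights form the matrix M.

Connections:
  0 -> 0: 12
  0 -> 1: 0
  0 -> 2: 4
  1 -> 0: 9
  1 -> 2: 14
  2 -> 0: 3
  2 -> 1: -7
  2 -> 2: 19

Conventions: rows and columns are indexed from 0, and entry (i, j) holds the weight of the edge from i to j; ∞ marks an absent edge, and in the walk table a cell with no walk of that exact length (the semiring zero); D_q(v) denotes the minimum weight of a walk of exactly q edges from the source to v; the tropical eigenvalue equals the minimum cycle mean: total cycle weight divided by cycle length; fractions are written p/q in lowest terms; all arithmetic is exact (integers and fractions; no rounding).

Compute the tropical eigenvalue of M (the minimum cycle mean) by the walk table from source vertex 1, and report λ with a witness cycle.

q=0: [∞, 0, ∞]
q=1: [9, ∞, 14]
q=2: [17, 7, 13]
q=3: [16, 6, 21]
Optimal cycle mean attained by: cycle 0->2->1->0, total 4 + (-7) + 9, length 3.
Answer: λ = 2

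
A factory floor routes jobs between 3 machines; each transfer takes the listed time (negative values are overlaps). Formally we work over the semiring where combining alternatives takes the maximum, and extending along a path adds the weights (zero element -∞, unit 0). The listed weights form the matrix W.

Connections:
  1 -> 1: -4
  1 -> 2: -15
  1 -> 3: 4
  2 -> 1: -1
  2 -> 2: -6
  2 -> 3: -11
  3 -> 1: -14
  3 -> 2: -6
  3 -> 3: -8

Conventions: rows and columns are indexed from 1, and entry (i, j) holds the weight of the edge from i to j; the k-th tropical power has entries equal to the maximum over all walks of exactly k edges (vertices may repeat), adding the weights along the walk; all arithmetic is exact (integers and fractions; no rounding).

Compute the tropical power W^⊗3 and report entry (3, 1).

W^⊗2:
  [-8, -2, 0]
  [-5, -12, 3]
  [-7, -12, -10]
W^⊗3:
  [-3, -6, -4]
  [-9, -3, -1]
  [-11, -16, -3]
Key observation: the optimum is the walk 3->2->1->1, with weight (-6) + (-1) + (-4) = -11.
Optimal value attained by: walk 3->2->1->1.
Answer: (W^⊗3)[3][1] = -11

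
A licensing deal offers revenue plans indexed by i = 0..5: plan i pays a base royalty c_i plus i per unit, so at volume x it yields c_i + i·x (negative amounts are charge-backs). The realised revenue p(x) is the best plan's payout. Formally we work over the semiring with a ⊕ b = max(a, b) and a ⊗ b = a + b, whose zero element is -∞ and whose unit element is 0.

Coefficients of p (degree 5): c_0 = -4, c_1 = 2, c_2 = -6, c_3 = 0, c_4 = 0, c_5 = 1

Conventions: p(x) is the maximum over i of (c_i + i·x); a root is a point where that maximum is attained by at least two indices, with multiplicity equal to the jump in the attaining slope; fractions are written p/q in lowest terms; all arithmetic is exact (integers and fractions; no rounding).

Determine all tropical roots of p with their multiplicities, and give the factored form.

hull edge (i=0, c=-4) to (i=1, c=2): slope 6, span 1
hull edge (i=1, c=2) to (i=5, c=1): slope -1/4, span 4
Factored form: p(x) = 1 ⊗ (x ⊕ (-6)) ⊗ (x ⊕ 1/4) ⊗ (x ⊕ 1/4) ⊗ (x ⊕ 1/4) ⊗ (x ⊕ 1/4)
Answer: roots = -6 (mult 1), 1/4 (mult 4)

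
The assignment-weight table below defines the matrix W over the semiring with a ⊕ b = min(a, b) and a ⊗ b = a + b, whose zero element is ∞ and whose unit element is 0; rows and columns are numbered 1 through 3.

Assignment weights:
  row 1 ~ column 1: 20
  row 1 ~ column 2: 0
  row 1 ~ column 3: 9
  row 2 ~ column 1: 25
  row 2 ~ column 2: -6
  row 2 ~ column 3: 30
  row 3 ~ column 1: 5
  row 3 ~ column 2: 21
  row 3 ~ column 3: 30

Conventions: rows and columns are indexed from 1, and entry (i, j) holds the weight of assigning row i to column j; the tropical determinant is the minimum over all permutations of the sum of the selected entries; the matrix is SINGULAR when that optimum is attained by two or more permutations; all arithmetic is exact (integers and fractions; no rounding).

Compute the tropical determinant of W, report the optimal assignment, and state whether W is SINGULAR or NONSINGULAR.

σ = (1, 2, 3): 20 + (-6) + 30 = 44
σ = (1, 3, 2): 20 + 30 + 21 = 71
σ = (2, 1, 3): 0 + 25 + 30 = 55
σ = (2, 3, 1): 0 + 30 + 5 = 35
σ = (3, 1, 2): 9 + 25 + 21 = 55
σ = (3, 2, 1): 9 + (-6) + 5 = 8
Optimal value attained by: σ = (3, 2, 1).
Answer: det⊕(W) = 8; verdict: NONSINGULAR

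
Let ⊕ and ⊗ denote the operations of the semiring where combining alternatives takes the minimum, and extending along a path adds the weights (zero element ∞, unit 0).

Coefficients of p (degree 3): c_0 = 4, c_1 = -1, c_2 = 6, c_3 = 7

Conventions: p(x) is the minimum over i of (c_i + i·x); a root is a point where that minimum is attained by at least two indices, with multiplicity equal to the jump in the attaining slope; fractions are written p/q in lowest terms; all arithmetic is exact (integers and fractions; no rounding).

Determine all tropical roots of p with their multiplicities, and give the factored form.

hull edge (i=0, c=4) to (i=1, c=-1): slope -5, span 1
hull edge (i=1, c=-1) to (i=3, c=7): slope 4, span 2
Factored form: p(x) = 7 ⊗ (x ⊕ (-4)) ⊗ (x ⊕ (-4)) ⊗ (x ⊕ 5)
Answer: roots = -4 (mult 2), 5 (mult 1)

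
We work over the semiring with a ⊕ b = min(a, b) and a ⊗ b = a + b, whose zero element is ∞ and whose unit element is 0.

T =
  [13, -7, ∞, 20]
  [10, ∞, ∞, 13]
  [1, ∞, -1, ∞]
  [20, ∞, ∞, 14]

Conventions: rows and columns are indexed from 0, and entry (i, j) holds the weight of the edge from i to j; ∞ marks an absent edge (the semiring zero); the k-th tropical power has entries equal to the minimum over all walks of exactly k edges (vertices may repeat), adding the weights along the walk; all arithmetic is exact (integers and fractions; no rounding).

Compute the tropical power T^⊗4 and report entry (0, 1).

T^⊗2:
  [3, 6, ∞, 6]
  [23, 3, ∞, 27]
  [0, -6, -2, 21]
  [33, 13, ∞, 28]
T^⊗3:
  [16, -4, ∞, 19]
  [13, 16, ∞, 16]
  [-1, -7, -3, 7]
  [23, 26, ∞, 26]
T^⊗4:
  [6, 9, ∞, 9]
  [26, 6, ∞, 29]
  [-2, -8, -4, 6]
  [36, 16, ∞, 39]
Key observation: the optimum is the walk 0->0->1->0->1, with weight 13 + (-7) + 10 + (-7) = 9.
Optimal value attained by: walk 0->0->1->0->1.
Answer: (T^⊗4)[0][1] = 9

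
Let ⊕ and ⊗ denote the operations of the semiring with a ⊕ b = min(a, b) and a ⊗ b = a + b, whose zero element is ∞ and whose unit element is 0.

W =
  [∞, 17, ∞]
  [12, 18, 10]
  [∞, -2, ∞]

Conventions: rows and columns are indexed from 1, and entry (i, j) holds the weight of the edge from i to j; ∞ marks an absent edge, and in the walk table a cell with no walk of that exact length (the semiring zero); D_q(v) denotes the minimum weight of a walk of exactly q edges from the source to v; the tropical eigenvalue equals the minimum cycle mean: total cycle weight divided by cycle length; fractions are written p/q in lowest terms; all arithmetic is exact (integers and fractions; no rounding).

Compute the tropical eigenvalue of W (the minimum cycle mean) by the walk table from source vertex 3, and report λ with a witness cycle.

q=0: [∞, ∞, 0]
q=1: [∞, -2, ∞]
q=2: [10, 16, 8]
q=3: [28, 6, 26]
Optimal cycle mean attained by: cycle 2->3->2, total 10 + (-2), length 2.
Answer: λ = 4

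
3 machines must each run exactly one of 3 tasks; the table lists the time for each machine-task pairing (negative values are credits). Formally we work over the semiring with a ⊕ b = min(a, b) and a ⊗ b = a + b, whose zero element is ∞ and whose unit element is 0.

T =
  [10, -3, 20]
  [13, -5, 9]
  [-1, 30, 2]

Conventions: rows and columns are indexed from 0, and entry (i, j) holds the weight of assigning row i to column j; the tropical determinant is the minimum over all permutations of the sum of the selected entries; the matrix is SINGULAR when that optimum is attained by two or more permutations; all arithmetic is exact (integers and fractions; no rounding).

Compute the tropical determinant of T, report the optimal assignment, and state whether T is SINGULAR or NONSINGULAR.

σ = (0, 1, 2): 10 + (-5) + 2 = 7
σ = (0, 2, 1): 10 + 9 + 30 = 49
σ = (1, 0, 2): (-3) + 13 + 2 = 12
σ = (1, 2, 0): (-3) + 9 + (-1) = 5
σ = (2, 0, 1): 20 + 13 + 30 = 63
σ = (2, 1, 0): 20 + (-5) + (-1) = 14
Optimal value attained by: σ = (1, 2, 0).
Answer: det⊕(T) = 5; verdict: NONSINGULAR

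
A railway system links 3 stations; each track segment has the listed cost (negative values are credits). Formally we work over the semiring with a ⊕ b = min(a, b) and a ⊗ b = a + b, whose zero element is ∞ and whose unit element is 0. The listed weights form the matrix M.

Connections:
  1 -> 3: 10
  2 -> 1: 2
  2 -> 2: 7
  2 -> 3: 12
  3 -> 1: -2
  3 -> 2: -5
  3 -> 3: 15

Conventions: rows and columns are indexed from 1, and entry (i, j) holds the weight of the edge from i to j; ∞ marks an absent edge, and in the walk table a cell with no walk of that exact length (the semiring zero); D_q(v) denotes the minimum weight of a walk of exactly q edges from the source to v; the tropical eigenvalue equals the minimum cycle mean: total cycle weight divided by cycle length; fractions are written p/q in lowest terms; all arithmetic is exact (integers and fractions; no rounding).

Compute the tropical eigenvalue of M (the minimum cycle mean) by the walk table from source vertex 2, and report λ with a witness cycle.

q=0: [∞, 0, ∞]
q=1: [2, 7, 12]
q=2: [9, 7, 12]
q=3: [9, 7, 19]
Optimal cycle mean attained by: cycle 1->3->2->1, total 10 + (-5) + 2, length 3.
Answer: λ = 7/3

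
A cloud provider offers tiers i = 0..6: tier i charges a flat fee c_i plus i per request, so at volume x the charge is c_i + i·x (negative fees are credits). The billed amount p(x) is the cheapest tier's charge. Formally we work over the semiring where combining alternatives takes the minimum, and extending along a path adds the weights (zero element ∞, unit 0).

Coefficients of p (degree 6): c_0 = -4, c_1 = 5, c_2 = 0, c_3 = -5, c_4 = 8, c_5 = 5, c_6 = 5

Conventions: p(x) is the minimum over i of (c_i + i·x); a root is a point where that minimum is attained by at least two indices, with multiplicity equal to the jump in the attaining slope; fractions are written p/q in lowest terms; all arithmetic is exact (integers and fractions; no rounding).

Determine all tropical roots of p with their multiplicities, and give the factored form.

hull edge (i=0, c=-4) to (i=3, c=-5): slope -1/3, span 3
hull edge (i=3, c=-5) to (i=6, c=5): slope 10/3, span 3
Factored form: p(x) = 5 ⊗ (x ⊕ (-10/3)) ⊗ (x ⊕ (-10/3)) ⊗ (x ⊕ (-10/3)) ⊗ (x ⊕ 1/3) ⊗ (x ⊕ 1/3) ⊗ (x ⊕ 1/3)
Answer: roots = -10/3 (mult 3), 1/3 (mult 3)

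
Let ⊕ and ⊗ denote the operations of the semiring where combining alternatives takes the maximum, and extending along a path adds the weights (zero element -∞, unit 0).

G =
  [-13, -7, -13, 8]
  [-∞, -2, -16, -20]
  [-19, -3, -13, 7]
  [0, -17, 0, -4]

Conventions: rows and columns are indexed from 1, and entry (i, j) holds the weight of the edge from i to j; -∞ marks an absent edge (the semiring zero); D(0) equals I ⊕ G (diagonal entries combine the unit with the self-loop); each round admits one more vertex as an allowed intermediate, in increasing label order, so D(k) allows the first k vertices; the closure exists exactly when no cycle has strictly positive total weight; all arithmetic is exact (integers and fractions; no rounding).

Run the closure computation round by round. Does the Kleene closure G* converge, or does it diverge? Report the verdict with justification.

D(0):
  [0, -7, -13, 8]
  [-∞, 0, -16, -20]
  [-19, -3, 0, 7]
  [0, -17, 0, 0]
Detection: at round 1, diagonal entry (4, 4) turns strictly positive.
Key observation: the cycle 4->1->4 has total weight 0 + 8, which is strictly positive.
Answer: DIVERGES — positive cycle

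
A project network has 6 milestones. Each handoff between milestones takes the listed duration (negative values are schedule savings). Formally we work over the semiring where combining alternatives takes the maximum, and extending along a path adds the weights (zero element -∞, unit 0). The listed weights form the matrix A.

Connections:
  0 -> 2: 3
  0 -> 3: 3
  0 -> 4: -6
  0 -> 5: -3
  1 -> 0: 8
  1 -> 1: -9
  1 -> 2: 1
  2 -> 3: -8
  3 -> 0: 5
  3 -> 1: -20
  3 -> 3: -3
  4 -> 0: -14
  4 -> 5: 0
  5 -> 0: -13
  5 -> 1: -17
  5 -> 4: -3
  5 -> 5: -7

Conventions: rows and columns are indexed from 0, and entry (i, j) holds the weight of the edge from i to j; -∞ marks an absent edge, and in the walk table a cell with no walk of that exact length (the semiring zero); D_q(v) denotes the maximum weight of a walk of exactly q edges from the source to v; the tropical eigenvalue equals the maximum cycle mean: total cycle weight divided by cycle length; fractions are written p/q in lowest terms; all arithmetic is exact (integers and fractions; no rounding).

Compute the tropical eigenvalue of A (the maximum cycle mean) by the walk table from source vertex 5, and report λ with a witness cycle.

q=0: [-∞, -∞, -∞, -∞, -∞, 0]
q=1: [-13, -17, -∞, -∞, -3, -7]
q=2: [-9, -24, -10, -10, -10, -3]
q=3: [-5, -20, -6, -6, -6, -10]
q=4: [-1, -26, -2, -2, -11, -6]
q=5: [3, -22, 2, 2, -7, -4]
q=6: [7, -18, 6, 6, -3, 0]
Optimal cycle mean attained by: cycle 0->3->0, total 3 + 5, length 2.
Answer: λ = 4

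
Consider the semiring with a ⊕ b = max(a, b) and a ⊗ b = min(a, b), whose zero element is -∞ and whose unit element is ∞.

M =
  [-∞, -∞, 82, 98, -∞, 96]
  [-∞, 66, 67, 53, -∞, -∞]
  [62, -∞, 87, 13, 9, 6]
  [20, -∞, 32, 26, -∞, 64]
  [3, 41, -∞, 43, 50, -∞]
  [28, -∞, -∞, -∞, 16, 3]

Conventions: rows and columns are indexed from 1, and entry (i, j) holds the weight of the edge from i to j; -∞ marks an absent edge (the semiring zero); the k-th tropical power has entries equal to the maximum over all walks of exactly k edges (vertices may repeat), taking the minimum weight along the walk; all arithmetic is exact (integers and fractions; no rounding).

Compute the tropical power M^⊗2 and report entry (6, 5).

M^⊗2:
  [62, -∞, 82, 26, 16, 64]
  [62, 66, 67, 53, 9, 53]
  [62, 9, 87, 62, 9, 62]
  [32, -∞, 32, 26, 16, 26]
  [20, 41, 41, 43, 50, 43]
  [3, 16, 28, 28, 16, 28]
Key observation: the optimum is the walk 6->5->5, with weight 16 min 50 = 16.
Optimal value attained by: walk 6->5->5.
Answer: (M^⊗2)[6][5] = 16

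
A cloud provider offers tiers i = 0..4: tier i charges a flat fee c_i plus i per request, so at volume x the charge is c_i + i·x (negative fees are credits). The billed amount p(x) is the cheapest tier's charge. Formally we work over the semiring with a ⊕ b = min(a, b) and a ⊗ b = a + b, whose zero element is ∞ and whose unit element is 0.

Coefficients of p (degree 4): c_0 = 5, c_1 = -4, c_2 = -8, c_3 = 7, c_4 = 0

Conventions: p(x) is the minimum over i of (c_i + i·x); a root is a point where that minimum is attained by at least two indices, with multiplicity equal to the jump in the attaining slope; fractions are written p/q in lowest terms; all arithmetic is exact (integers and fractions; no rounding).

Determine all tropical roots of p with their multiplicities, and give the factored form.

hull edge (i=0, c=5) to (i=1, c=-4): slope -9, span 1
hull edge (i=1, c=-4) to (i=2, c=-8): slope -4, span 1
hull edge (i=2, c=-8) to (i=4, c=0): slope 4, span 2
Factored form: p(x) = 0 ⊗ (x ⊕ (-4)) ⊗ (x ⊕ (-4)) ⊗ (x ⊕ 4) ⊗ (x ⊕ 9)
Answer: roots = -4 (mult 2), 4 (mult 1), 9 (mult 1)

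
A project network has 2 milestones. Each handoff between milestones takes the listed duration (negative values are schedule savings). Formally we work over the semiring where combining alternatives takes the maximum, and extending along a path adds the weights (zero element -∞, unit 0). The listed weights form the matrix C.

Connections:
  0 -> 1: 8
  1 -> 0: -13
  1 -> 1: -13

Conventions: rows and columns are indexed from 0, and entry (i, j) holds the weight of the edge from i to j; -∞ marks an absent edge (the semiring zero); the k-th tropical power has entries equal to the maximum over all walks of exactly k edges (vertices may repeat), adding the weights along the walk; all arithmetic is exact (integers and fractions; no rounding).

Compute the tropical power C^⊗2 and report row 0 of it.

C^⊗2:
  [-5, -5]
  [-26, -5]
Answer: row 0 of C^⊗2 = [-5, -5]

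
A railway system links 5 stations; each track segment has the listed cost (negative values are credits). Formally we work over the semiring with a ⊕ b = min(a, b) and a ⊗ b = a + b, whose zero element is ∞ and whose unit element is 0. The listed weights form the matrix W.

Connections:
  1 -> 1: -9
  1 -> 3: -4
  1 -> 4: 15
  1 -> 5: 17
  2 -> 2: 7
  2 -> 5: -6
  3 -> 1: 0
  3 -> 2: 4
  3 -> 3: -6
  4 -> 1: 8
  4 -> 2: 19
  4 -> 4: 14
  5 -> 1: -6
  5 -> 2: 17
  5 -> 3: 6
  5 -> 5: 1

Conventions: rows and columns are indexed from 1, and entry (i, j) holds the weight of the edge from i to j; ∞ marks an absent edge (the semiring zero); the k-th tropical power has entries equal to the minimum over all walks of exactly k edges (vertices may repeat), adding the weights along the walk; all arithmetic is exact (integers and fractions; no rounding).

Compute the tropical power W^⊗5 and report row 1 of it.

W^⊗2:
  [-18, 0, -13, 6, 8]
  [-12, 11, 0, ∞, -5]
  [-9, -2, -12, 15, -2]
  [-1, 26, 4, 23, 13]
  [-15, 10, -10, 9, 2]
W^⊗3:
  [-27, -9, -22, -3, -6]
  [-21, 4, -16, 3, -4]
  [-18, -8, -18, 6, -8]
  [-10, 8, -5, 14, 14]
  [-24, -6, -19, 0, 2]
W^⊗4:
  [-36, -18, -31, -12, -15]
  [-30, -12, -25, -6, -4]
  [-27, -14, -24, -3, -14]
  [-19, -1, -14, 5, 2]
  [-33, -15, -28, -9, -12]
W^⊗5:
  [-45, -27, -40, -21, -24]
  [-39, -21, -34, -15, -18]
  [-36, -20, -31, -12, -20]
  [-28, -10, -23, -4, -7]
  [-42, -24, -37, -18, -21]
Answer: row 1 of W^⊗5 = [-45, -27, -40, -21, -24]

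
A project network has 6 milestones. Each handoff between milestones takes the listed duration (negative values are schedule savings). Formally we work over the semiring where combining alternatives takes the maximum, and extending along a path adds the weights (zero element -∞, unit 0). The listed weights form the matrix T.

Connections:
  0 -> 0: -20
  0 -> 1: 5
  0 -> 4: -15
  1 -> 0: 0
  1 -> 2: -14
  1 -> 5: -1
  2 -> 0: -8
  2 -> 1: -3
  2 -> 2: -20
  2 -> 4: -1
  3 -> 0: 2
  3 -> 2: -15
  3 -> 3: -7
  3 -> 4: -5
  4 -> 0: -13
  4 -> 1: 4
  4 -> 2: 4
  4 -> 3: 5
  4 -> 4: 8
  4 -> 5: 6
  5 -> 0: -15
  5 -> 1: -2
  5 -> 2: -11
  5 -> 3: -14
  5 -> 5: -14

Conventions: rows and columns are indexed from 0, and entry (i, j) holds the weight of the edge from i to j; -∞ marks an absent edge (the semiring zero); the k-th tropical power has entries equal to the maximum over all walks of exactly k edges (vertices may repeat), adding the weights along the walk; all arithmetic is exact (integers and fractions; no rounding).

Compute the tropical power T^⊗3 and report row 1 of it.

T^⊗2:
  [5, -11, -9, -10, -7, 4]
  [-16, 5, -12, -15, -15, -15]
  [-3, 3, 3, 4, 7, 5]
  [-5, 7, -1, 0, 3, 1]
  [7, 12, 12, 13, 16, 14]
  [-2, -10, -16, -21, -12, -3]
T^⊗3:
  [-8, 10, -3, -2, 1, -1]
  [5, -11, -9, -10, -7, 4]
  [6, 11, 11, 12, 15, 13]
  [7, 7, 7, 8, 11, 9]
  [15, 20, 20, 21, 24, 22]
  [-10, 3, -8, -7, -4, -6]
Answer: row 1 of T^⊗3 = [5, -11, -9, -10, -7, 4]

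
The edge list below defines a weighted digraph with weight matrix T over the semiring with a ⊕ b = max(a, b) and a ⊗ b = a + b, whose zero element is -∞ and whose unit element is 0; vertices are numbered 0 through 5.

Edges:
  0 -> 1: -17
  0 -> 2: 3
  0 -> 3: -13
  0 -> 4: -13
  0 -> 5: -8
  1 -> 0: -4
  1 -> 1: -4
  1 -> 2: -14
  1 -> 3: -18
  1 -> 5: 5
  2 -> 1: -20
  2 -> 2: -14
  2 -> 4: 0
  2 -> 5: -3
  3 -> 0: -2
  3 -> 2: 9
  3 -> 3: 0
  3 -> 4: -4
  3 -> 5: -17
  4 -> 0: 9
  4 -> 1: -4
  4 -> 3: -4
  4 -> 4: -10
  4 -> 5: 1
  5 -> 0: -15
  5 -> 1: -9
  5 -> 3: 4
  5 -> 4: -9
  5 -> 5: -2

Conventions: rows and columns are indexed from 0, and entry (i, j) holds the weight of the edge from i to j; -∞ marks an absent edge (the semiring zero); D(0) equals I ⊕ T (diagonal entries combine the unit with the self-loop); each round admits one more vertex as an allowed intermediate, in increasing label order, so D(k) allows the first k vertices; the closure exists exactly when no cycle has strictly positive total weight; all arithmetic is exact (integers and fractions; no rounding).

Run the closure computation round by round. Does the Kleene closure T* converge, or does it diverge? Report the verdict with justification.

D(0):
  [0, -17, 3, -13, -13, -8]
  [-4, 0, -14, -18, -∞, 5]
  [-∞, -20, 0, -∞, 0, -3]
  [-2, -∞, 9, 0, -4, -17]
  [9, -4, -∞, -4, 0, 1]
  [-15, -9, -∞, 4, -9, 0]
D(1):
  [0, -17, 3, -13, -13, -8]
  [-4, 0, -1, -17, -17, 5]
  [-∞, -20, 0, -∞, 0, -3]
  [-2, -19, 9, 0, -4, -10]
  [9, -4, 12, -4, 0, 1]
  [-15, -9, -12, 4, -9, 0]
D(2):
  [0, -17, 3, -13, -13, -8]
  [-4, 0, -1, -17, -17, 5]
  [-24, -20, 0, -37, 0, -3]
  [-2, -19, 9, 0, -4, -10]
  [9, -4, 12, -4, 0, 1]
  [-13, -9, -10, 4, -9, 0]
Detection: at round 3, diagonal entry (4, 4) turns strictly positive.
Key observation: the cycle 4->0->2->4 has total weight 9 + 3 + 0, which is strictly positive.
Answer: DIVERGES — positive cycle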